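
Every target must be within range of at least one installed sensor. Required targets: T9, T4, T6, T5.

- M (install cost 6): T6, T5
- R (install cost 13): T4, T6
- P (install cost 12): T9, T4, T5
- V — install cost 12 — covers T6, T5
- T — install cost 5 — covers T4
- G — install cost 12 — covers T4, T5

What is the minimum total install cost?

Choose M and P: together they cover T9, T4, T6, T5 — every target.
Total install cost: 6 + 12 = 18.

18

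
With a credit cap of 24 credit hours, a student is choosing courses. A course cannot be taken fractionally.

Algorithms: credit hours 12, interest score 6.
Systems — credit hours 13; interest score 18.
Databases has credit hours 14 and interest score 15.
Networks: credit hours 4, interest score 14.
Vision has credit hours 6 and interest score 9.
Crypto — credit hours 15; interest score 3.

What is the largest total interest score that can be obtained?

41

Allowing fractional choices, the relaxed optimum would be about 42.1, but courses are indivisible.
Systems + Networks: credit hours 13 + 4 = 17 ≤ 24, interest score 18 + 14 = 32.
Databases + Networks + Vision: credit hours 14 + 4 + 6 = 24 ≤ 24, interest score 15 + 14 + 9 = 38.
Systems + Networks + Vision: credit hours 13 + 4 + 6 = 23 ≤ 24, interest score 18 + 14 + 9 = 41.
Best is Systems, Networks, and Vision with total interest score 41.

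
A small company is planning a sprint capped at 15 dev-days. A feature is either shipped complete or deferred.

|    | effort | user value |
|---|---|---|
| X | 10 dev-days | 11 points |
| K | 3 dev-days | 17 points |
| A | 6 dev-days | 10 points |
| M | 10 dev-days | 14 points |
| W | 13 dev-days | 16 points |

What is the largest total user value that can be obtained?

This is an integer program with binary decision variables.
Allowing fractional choices, the relaxed optimum would be about 35.4, but features are indivisible.
K + A: effort 3 + 6 = 9 ≤ 15, user value 17 + 10 = 27.
K + M: effort 3 + 10 = 13 ≤ 15, user value 17 + 14 = 31.
X + K: effort 10 + 3 = 13 ≤ 15, user value 11 + 17 = 28.
Best is K and M with total user value 31.

31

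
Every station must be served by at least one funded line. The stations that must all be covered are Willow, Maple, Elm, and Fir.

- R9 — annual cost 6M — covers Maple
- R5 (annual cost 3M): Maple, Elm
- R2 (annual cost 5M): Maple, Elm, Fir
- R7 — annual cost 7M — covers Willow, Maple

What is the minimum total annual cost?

This is a weighted set-cover instance.
The greedy cost-per-new-station heuristic would pick R5, R2, and R7 for 15, but a cheaper cover exists.
Choose R2 and R7: together they cover Willow, Maple, Elm, Fir — every station.
Total annual cost: 5 + 7 = 12.
No cover costs less than 12.

12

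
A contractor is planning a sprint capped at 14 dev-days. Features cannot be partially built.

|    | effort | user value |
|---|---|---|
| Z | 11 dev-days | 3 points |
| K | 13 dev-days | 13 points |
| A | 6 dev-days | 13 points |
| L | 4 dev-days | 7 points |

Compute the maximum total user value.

20

Treat it as a binary knapsack problem.
K: effort 13 ≤ 14, user value 13.
A: effort 6 ≤ 14, user value 13.
A + L: effort 6 + 4 = 10 ≤ 14, user value 13 + 7 = 20.
Best is A and L with total user value 20.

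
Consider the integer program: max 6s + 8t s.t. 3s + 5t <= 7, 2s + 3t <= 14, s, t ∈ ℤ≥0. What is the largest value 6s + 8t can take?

(s,t)=(2,0) is feasible, giving 12.
(s,t)=(1,0) is feasible, giving 6.
The best lattice point is (2,0), giving 12.

12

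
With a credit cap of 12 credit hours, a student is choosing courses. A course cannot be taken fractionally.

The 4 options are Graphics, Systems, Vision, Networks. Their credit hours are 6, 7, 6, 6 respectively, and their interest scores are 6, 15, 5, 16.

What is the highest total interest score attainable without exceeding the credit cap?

Treat it as a binary knapsack problem.
Graphics + Networks: credit hours 6 + 6 = 12 ≤ 12, interest score 6 + 16 = 22.
Vision + Networks: credit hours 6 + 6 = 12 ≤ 12, interest score 5 + 16 = 21.
Best is Graphics and Networks with total interest score 22.

22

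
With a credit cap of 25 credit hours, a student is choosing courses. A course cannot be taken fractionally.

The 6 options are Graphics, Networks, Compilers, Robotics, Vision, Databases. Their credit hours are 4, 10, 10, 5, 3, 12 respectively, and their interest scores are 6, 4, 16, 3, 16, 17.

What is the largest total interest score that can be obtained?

49

This is a 0-1 knapsack instance.
Take Compilers, Vision, and Databases: credit hours 10 + 3 + 12 = 25 ≤ 25, interest score 16 + 16 + 17 = 49.
No other feasible combination does better.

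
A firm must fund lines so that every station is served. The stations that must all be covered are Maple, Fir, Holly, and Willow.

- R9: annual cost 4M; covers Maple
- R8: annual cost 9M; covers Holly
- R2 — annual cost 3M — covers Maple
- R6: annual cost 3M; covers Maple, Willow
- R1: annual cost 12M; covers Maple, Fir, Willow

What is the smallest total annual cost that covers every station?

21

Choose R8 and R1: together they cover Maple, Fir, Holly, Willow — every station.
Total annual cost: 9 + 12 = 21.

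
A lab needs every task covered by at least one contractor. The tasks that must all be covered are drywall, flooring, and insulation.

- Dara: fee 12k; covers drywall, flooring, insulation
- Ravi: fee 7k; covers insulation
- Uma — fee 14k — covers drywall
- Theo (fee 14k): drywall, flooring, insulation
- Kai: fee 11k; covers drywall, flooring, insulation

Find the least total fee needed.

Kai alone covers drywall, flooring, insulation — every task.
Total fee: 11.
No cover costs less than 11.

11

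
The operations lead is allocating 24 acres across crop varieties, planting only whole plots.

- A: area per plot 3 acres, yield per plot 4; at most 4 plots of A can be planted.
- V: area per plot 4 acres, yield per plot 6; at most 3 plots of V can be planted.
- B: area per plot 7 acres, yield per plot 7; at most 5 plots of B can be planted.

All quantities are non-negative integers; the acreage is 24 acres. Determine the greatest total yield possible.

34

This is a bounded integer knapsack.
Take 4×A and 3×V: area 24 ≤ 24, yield 4·4 + 3·6 = 34.
V has the best ratio (6/4) and is taken to its limit of 3; remaining capacity is filled optimally with the others.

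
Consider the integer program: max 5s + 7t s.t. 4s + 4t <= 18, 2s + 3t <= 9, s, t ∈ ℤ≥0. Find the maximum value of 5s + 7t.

(s,t)=(3,1) is feasible, giving 22.
(s,t)=(4,0) is feasible, giving 20.
(s,t)=(2,1) is feasible, giving 17.
(s,t)=(3,0) is feasible, giving 15.
No feasible integer point exceeds 22.

22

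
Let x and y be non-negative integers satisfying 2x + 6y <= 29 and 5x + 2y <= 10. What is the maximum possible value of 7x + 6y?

24

The continuous relaxation peaks at (0.0769, 4.81) with value 29.38; rounding to a feasible lattice point costs some objective.
(x,y)=(0,4): 2·0+6·4=24≤29, 5·0+2·4=8≤10, objective 24.
(x,y)=(0,3): 2·0+6·3=18≤29, 5·0+2·3=6≤10, objective 18.
Maximum is 24 at (x,y)=(0,4).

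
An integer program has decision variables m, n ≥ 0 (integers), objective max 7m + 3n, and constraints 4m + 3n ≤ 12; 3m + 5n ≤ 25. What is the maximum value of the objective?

21

(m,n)=(3,0): 4·3+3·0=12≤12, 3·3+5·0=9≤25, objective 21.
(m,n)=(2,1): 4·2+3·1=11≤12, 3·2+5·1=11≤25, objective 17.
(m,n)=(2,0): 4·2+3·0=8≤12, 3·2+5·0=6≤25, objective 14.
No feasible integer point exceeds 21.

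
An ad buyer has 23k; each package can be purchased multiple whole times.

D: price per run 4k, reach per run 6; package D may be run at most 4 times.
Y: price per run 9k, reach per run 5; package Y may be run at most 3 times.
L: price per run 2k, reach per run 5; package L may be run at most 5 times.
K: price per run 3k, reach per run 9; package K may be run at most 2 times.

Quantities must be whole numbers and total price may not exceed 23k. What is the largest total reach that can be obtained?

50

This is a bounded integer knapsack.
1×D, 5×L, and 2×K: price 20 ≤ 23, reach 1·6 + 5·5 + 2·9 = 49.
2×D, 4×L, and 2×K: price 22 ≤ 23, reach 2·6 + 4·5 + 2·9 = 50.
Best is 50.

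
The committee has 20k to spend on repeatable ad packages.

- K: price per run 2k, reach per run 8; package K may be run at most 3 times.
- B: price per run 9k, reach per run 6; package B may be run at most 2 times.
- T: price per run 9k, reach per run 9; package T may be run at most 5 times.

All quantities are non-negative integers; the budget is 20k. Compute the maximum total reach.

Take 3×K and 1×T: price 15 ≤ 20, reach 3·8 + 1·9 = 33.
K has the best ratio (8/2) and is taken to its limit of 3; remaining capacity is filled optimally with the others.

33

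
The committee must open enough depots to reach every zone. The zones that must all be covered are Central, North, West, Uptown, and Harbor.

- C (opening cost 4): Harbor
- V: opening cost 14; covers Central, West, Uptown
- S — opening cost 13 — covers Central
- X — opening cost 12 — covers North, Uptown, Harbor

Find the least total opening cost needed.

26

The greedy cost-per-new-zone heuristic would pick C, V, and X for 30, but a cheaper cover exists.
Choose V and X: together they cover Central, North, West, Uptown, Harbor — every zone.
Total opening cost: 14 + 12 = 26.
No cover costs less than 26.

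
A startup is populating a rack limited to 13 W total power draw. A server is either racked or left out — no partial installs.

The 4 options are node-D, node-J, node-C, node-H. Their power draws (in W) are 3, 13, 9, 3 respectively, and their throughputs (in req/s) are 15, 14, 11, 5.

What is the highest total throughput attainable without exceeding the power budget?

26

This is a 0-1 knapsack instance.
Allowing fractional choices, the relaxed optimum would be about 28.6, but servers are indivisible.
node-C + node-H: power draw 9 + 3 = 12 ≤ 13, throughput 11 + 5 = 16.
node-D + node-C: power draw 3 + 9 = 12 ≤ 13, throughput 15 + 11 = 26.
node-D + node-H: power draw 3 + 3 = 6 ≤ 13, throughput 15 + 5 = 20.
Best is node-D and node-C with total throughput 26.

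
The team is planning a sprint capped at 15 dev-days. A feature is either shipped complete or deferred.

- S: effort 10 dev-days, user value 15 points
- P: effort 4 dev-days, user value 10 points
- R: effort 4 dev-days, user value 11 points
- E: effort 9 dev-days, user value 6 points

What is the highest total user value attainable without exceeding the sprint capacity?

Take S and R: effort 10 + 4 = 14 ≤ 15, user value 15 + 11 = 26.
No other feasible combination does better.

26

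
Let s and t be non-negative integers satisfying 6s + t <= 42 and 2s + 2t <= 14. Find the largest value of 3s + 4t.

(s,t)=(0,7): 6·0+1·7=7≤42, 2·0+2·7=14≤14, objective 28.
(s,t)=(1,6): 6·1+1·6=12≤42, 2·1+2·6=14≤14, objective 27.
(s,t)=(0,6): 6·0+1·6=6≤42, 2·0+2·6=12≤14, objective 24.
The best lattice point is (0,7), giving 28.

28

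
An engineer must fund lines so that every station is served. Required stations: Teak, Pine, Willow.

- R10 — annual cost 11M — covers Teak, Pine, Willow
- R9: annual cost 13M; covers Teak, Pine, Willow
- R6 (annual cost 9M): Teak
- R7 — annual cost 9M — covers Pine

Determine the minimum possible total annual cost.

R10 alone covers Teak, Pine, Willow — every station.
Total annual cost: 11.
No cover costs less than 11.

11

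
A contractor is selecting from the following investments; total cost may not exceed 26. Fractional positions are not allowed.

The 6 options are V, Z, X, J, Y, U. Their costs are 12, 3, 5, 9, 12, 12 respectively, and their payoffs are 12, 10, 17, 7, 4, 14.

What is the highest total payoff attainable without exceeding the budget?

41

Allowing fractional choices, the relaxed optimum would be about 47.0, but investments are indivisible.
Z + X + U: cost 3 + 5 + 12 = 20 ≤ 26, payoff 10 + 17 + 14 = 41.
V + Z + X: cost 12 + 3 + 5 = 20 ≤ 26, payoff 12 + 10 + 17 = 39.
X + J + U: cost 5 + 9 + 12 = 26 ≤ 26, payoff 17 + 7 + 14 = 38.
Best is Z, X, and U with total payoff 41.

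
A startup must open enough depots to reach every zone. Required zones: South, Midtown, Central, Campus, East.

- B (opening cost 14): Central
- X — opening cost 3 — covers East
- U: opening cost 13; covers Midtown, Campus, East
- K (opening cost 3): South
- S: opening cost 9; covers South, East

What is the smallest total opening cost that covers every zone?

Choose B, U, and K: together they cover South, Midtown, Central, Campus, East — every zone.
Total opening cost: 14 + 13 + 3 = 30.

30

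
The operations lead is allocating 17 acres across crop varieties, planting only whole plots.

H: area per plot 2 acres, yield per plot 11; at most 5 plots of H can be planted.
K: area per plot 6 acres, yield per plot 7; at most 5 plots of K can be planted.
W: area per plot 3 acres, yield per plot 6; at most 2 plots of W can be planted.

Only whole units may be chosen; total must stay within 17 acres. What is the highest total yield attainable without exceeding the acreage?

67

5×H and 2×W: area 16 ≤ 17, yield 5·11 + 2·6 = 67.
5×H and 1×K: area 16 ≤ 17, yield 5·11 + 1·7 = 62.
Best is 67.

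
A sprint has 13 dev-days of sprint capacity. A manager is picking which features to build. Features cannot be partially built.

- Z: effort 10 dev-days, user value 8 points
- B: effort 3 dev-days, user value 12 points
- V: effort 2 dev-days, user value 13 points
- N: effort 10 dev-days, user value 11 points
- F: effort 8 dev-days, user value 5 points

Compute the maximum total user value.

V + N: effort 2 + 10 = 12 ≤ 13, user value 13 + 11 = 24.
B + V: effort 3 + 2 = 5 ≤ 13, user value 12 + 13 = 25.
B + V + F: effort 3 + 2 + 8 = 13 ≤ 13, user value 12 + 13 + 5 = 30.
Best is B, V, and F with total user value 30.

30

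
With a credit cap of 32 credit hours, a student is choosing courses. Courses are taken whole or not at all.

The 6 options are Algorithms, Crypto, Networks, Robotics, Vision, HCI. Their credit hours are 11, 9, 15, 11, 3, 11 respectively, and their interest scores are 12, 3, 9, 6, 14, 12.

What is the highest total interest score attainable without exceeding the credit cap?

38

Algorithms + Networks + Vision: credit hours 11 + 15 + 3 = 29 ≤ 32, interest score 12 + 9 + 14 = 35.
Algorithms + Vision + HCI: credit hours 11 + 3 + 11 = 25 ≤ 32, interest score 12 + 14 + 12 = 38.
Best is Algorithms, Vision, and HCI with total interest score 38.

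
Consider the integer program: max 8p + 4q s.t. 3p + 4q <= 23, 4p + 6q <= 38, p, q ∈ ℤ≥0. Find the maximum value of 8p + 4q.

56

(p,q)=(7,0): 3·7+4·0=21≤23, 4·7+6·0=28≤38, objective 56.
(p,q)=(6,1): 3·6+4·1=22≤23, 4·6+6·1=30≤38, objective 52.
(p,q)=(6,0): 3·6+4·0=18≤23, 4·6+6·0=24≤38, objective 48.
Maximum is 56 at (p,q)=(7,0).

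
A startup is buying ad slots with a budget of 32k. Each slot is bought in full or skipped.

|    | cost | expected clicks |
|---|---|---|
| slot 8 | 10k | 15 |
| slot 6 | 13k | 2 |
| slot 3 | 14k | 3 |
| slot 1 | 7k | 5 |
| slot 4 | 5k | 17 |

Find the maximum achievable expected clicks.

Take slot 8, slot 1, and slot 4: cost 10 + 7 + 5 = 22 ≤ 32, expected clicks 15 + 5 + 17 = 37.
No other feasible combination does better.

37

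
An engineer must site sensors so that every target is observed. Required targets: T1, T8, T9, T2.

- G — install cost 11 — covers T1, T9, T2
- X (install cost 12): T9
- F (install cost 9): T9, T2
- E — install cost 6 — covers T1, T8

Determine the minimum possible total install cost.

Choose F and E: together they cover T1, T8, T9, T2 — every target.
Total install cost: 9 + 6 = 15.
No cover costs less than 15.

15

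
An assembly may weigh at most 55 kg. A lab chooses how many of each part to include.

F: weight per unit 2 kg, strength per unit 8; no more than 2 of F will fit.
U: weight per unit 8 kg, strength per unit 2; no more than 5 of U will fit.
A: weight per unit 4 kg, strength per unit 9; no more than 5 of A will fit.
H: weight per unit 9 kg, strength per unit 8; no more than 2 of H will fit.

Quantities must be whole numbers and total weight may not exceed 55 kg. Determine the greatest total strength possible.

79

Take 2×F, 1×U, 5×A, and 2×H: weight 50 ≤ 55, strength 2·8 + 1·2 + 5·9 + 2·8 = 79.
F has the best ratio (8/2) and is taken to its limit of 2; remaining capacity is filled optimally with the others.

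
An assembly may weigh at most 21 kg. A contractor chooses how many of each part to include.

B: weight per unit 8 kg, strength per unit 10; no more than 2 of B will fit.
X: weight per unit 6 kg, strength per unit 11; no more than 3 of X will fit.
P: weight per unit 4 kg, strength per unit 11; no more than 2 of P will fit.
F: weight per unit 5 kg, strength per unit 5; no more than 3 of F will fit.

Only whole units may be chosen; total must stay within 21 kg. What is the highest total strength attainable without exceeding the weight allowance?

44

This is a bounded integer knapsack.
1×X, 2×P, and 1×F: weight 19 ≤ 21, strength 1·11 + 2·11 + 1·5 = 38.
2×X and 2×P: weight 20 ≤ 21, strength 2·11 + 2·11 = 44.
Best is 44.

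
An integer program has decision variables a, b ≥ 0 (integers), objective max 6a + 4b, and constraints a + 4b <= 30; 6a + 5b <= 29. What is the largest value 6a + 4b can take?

28

Relaxing integrality, the LP optimum is 29.00 at (a,b) = (4.83, 0), which is not an integer point.
(a,b)=(4,1) is feasible, giving 28.
(a,b)=(3,2) is feasible, giving 26.
No feasible integer point exceeds 28.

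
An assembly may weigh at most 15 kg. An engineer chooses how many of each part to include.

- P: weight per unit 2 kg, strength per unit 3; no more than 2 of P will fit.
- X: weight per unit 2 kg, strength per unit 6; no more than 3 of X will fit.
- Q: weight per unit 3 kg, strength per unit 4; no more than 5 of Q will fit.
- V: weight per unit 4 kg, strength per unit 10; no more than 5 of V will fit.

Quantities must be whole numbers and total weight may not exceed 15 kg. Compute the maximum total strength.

38

X has the best ratio (6/2); taking only X gives at most 3×6 = 18 (stopped by the supply cap of 3).
Mixing does better — 3×X and 2×V: weight 14 ≤ 15, strength 3·6 + 2·10 = 38.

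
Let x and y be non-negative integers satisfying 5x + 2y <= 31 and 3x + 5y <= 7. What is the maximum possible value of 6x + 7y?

12

The continuous relaxation peaks at (2.33, 0) with value 14.00; rounding to a feasible lattice point costs some objective.
(x,y)=(2,0): 5·2+2·0=10≤31, 3·2+5·0=6≤7, objective 12.
(x,y)=(1,0): 5·1+2·0=5≤31, 3·1+5·0=3≤7, objective 6.
No feasible integer point exceeds 12.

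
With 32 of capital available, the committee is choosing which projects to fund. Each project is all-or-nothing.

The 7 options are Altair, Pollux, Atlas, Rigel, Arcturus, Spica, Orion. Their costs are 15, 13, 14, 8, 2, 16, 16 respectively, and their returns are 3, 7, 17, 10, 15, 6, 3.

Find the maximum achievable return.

Allowing fractional choices, the relaxed optimum would be about 46.3, but projects are indivisible.
Atlas + Arcturus + Spica: cost 14 + 2 + 16 = 32 ≤ 32, return 17 + 15 + 6 = 38.
Atlas + Rigel + Arcturus: cost 14 + 8 + 2 = 24 ≤ 32, return 17 + 10 + 15 = 42.
Pollux + Atlas + Arcturus: cost 13 + 14 + 2 = 29 ≤ 32, return 7 + 17 + 15 = 39.
Best is Atlas, Rigel, and Arcturus with total return 42.

42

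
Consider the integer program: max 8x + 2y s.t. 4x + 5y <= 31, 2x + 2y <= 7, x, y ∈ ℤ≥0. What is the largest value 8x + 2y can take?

Relaxing integrality, the LP optimum is 28.00 at (x,y) = (3.5, 0), which is not an integer point.
(x,y)=(3,0): 4·3+5·0=12≤31, 2·3+2·0=6≤7, objective 24.
(x,y)=(2,1): 4·2+5·1=13≤31, 2·2+2·1=6≤7, objective 18.
(x,y)=(2,0): 4·2+5·0=8≤31, 2·2+2·0=4≤7, objective 16.
The best lattice point is (3,0), giving 24.

24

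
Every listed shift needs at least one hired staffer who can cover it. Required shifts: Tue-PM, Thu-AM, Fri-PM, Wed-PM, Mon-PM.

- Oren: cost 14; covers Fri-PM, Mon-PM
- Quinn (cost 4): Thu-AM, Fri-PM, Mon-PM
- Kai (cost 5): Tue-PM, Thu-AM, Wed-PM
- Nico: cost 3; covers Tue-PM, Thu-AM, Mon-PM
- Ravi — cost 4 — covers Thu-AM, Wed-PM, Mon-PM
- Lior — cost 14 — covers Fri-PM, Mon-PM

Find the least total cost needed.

Choose Quinn and Kai: together they cover Tue-PM, Thu-AM, Fri-PM, Wed-PM, Mon-PM — every shift.
Total cost: 4 + 5 = 9.

9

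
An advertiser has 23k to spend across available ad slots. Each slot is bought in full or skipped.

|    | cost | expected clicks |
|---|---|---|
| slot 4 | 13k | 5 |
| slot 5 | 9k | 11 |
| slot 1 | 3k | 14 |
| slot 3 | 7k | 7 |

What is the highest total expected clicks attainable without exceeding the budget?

32

slot 4 + slot 1 + slot 3: cost 13 + 3 + 7 = 23 ≤ 23, expected clicks 5 + 14 + 7 = 26.
slot 5 + slot 1 + slot 3: cost 9 + 3 + 7 = 19 ≤ 23, expected clicks 11 + 14 + 7 = 32.
slot 5 + slot 1: cost 9 + 3 = 12 ≤ 23, expected clicks 11 + 14 = 25.
Best is slot 5, slot 1, and slot 3 with total expected clicks 32.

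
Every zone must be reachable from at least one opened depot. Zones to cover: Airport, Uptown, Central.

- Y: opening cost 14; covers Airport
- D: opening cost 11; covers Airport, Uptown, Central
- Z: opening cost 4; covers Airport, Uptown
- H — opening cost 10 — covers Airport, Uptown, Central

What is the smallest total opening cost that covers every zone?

10

The greedy cost-per-new-zone heuristic would pick Z and H for 14, but a cheaper cover exists.
H alone covers Airport, Uptown, Central — every zone.
Total opening cost: 10.
No cover costs less than 10.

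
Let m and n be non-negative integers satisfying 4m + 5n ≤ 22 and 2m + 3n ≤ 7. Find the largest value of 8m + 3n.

24

(m,n)=(3,0): 4·3+5·0=12≤22, 2·3+3·0=6≤7, objective 24.
(m,n)=(2,1): 4·2+5·1=13≤22, 2·2+3·1=7≤7, objective 19.
(m,n)=(2,0): 4·2+5·0=8≤22, 2·2+3·0=4≤7, objective 16.
No feasible integer point exceeds 24.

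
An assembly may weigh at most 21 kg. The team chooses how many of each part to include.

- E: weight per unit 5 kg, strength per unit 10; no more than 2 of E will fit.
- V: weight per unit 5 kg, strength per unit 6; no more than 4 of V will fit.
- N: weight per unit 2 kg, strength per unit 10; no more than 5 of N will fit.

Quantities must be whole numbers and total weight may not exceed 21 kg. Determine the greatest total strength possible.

70

This is a bounded integer knapsack.
N has the best ratio (10/2); taking only N gives at most 5×10 = 50 (stopped by the supply cap of 5).
Mixing does better — 2×E and 5×N: weight 20 ≤ 21, strength 2·10 + 5·10 = 70.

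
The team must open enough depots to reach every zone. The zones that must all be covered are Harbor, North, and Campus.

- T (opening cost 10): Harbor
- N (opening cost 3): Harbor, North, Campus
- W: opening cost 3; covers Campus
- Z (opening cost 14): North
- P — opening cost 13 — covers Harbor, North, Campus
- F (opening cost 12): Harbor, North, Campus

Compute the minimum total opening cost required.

N alone covers Harbor, North, Campus — every zone.
Total opening cost: 3.
No cover costs less than 3.

3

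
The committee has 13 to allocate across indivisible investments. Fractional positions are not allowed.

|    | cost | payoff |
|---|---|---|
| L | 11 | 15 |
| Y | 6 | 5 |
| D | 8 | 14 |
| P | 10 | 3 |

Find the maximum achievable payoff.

15

Treat it as a binary knapsack problem.
Allowing fractional choices, the relaxed optimum would be about 20.8, but investments are indivisible.
Y: cost 6 ≤ 13, payoff 5.
L: cost 11 ≤ 13, payoff 15.
D: cost 8 ≤ 13, payoff 14.
Best is L with total payoff 15.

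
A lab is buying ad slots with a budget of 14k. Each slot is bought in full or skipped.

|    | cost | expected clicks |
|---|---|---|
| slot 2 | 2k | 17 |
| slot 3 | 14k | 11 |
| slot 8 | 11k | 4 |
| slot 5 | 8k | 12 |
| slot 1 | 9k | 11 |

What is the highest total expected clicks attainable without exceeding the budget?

Allowing fractional choices, the relaxed optimum would be about 33.9, but ad slots are indivisible.
slot 2 + slot 1: cost 2 + 9 = 11 ≤ 14, expected clicks 17 + 11 = 28.
slot 2 + slot 5: cost 2 + 8 = 10 ≤ 14, expected clicks 17 + 12 = 29.
Best is slot 2 and slot 5 with total expected clicks 29.

29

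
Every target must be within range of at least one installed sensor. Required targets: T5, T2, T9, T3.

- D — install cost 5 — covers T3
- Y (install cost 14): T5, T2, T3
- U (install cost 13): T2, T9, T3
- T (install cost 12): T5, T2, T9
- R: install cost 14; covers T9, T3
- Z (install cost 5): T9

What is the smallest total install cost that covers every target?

Choose D and T: together they cover T5, T2, T9, T3 — every target.
Total install cost: 5 + 12 = 17.
No cover costs less than 17.

17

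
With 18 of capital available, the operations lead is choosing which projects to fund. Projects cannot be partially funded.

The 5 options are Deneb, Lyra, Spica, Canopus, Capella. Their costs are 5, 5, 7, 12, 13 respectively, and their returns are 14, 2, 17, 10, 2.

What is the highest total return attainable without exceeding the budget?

33

Allowing fractional choices, the relaxed optimum would be about 36.0, but projects are indivisible.
Deneb + Canopus: cost 5 + 12 = 17 ≤ 18, return 14 + 10 = 24.
Deneb + Spica: cost 5 + 7 = 12 ≤ 18, return 14 + 17 = 31.
Deneb + Lyra + Spica: cost 5 + 5 + 7 = 17 ≤ 18, return 14 + 2 + 17 = 33.
Best is Deneb, Lyra, and Spica with total return 33.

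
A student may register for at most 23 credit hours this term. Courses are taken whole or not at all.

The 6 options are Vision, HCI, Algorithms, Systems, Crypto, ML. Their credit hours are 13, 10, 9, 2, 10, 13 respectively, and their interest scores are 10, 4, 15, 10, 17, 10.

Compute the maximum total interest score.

42

Allowing fractional choices, the relaxed optimum would be about 43.5, but courses are indivisible.
Algorithms + Systems + Crypto: credit hours 9 + 2 + 10 = 21 ≤ 23, interest score 15 + 10 + 17 = 42.
Algorithms + Crypto: credit hours 9 + 10 = 19 ≤ 23, interest score 15 + 17 = 32.
Best is Algorithms, Systems, and Crypto with total interest score 42.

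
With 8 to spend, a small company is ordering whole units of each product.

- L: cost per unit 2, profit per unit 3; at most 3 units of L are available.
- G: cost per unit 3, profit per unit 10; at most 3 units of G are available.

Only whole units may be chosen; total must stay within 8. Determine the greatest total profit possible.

This is a bounded integer knapsack.
2×G: cost 6 ≤ 8, profit 2·10 = 20.
1×L and 2×G: cost 8 ≤ 8, profit 1·3 + 2·10 = 23.
Best is 23.

23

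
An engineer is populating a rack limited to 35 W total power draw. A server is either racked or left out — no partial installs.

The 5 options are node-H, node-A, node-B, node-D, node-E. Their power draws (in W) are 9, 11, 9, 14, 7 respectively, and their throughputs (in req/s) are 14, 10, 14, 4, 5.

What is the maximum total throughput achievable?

38

Take node-H, node-A, and node-B: power draw 9 + 11 + 9 = 29 ≤ 35, throughput 14 + 10 + 14 = 38.
No other feasible combination does better.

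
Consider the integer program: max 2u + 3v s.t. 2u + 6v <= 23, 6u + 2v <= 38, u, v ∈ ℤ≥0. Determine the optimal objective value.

(u,v)=(5,2) is feasible, giving 16.
(u,v)=(6,1) is feasible, giving 15.
(u,v)=(4,2) is feasible, giving 14.
No feasible integer point exceeds 16.

16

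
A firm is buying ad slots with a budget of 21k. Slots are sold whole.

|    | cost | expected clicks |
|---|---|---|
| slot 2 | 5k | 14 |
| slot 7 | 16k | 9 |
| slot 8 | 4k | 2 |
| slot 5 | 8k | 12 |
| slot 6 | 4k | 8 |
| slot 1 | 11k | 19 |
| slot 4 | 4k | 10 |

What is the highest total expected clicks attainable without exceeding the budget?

44

Take slot 2, slot 5, slot 6, and slot 4: cost 5 + 8 + 4 + 4 = 21 ≤ 21, expected clicks 14 + 12 + 8 + 10 = 44.
No other feasible combination does better.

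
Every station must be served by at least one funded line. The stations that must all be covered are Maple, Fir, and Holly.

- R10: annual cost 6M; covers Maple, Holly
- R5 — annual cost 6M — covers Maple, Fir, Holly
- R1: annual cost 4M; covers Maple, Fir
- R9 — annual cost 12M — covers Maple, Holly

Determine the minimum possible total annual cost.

This is a weighted set-cover instance.
R5 alone covers Maple, Fir, Holly — every station.
Total annual cost: 6.
No cover costs less than 6.

6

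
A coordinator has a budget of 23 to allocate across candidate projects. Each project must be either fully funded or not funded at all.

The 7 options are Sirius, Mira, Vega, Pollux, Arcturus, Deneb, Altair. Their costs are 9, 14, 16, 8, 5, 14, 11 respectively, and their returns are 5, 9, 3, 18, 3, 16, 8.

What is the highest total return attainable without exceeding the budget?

34

Take Pollux and Deneb: cost 8 + 14 = 22 ≤ 23, return 18 + 16 = 34.
No other feasible combination does better.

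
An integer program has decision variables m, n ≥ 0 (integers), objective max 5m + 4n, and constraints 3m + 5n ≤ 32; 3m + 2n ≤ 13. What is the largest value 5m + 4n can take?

25

The continuous relaxation peaks at (0.111, 6.33) with value 25.89; rounding to a feasible lattice point costs some objective.
(m,n)=(1,5): 3·1+5·5=28≤32, 3·1+2·5=13≤13, objective 25.
(m,n)=(0,6): 3·0+5·6=30≤32, 3·0+2·6=12≤13, objective 24.
(m,n)=(1,4): 3·1+5·4=23≤32, 3·1+2·4=11≤13, objective 21.
No feasible integer point exceeds 25.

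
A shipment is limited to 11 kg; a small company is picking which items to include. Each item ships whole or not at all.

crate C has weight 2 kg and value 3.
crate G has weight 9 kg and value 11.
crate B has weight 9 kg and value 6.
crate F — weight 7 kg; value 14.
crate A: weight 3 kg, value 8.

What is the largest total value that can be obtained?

22

Treat it as a binary knapsack problem.
crate C + crate F: weight 2 + 7 = 9 ≤ 11, value 3 + 14 = 17.
crate F + crate A: weight 7 + 3 = 10 ≤ 11, value 14 + 8 = 22.
crate F: weight 7 ≤ 11, value 14.
Best is crate F and crate A with total value 22.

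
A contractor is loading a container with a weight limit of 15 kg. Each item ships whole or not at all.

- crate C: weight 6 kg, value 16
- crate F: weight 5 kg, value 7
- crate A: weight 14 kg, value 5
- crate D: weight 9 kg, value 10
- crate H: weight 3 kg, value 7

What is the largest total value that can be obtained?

Take crate C, crate F, and crate H: weight 6 + 5 + 3 = 14 ≤ 15, value 16 + 7 + 7 = 30.
No other feasible combination does better.

30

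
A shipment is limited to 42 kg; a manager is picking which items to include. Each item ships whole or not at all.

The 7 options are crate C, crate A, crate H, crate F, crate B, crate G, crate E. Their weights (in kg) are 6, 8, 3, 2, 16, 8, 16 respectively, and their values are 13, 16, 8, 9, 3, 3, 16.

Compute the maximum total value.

62

crate C + crate A + crate H + crate G + crate E: weight 6 + 8 + 3 + 8 + 16 = 41 ≤ 42, value 13 + 16 + 8 + 3 + 16 = 56.
crate C + crate A + crate H + crate F + crate E: weight 6 + 8 + 3 + 2 + 16 = 35 ≤ 42, value 13 + 16 + 8 + 9 + 16 = 62.
crate C + crate A + crate F + crate G + crate E: weight 6 + 8 + 2 + 8 + 16 = 40 ≤ 42, value 13 + 16 + 9 + 3 + 16 = 57.
Best is crate C, crate A, crate H, crate F, and crate E with total value 62.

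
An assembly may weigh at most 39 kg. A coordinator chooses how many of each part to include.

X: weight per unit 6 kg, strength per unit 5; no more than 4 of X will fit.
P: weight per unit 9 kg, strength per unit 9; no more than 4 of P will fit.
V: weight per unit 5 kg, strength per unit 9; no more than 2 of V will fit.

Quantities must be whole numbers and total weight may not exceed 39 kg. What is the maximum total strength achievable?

45

Take 3×P and 2×V: weight 37 ≤ 39, strength 3·9 + 2·9 = 45.
V has the best ratio (9/5) and is taken to its limit of 2; remaining capacity is filled optimally with the others.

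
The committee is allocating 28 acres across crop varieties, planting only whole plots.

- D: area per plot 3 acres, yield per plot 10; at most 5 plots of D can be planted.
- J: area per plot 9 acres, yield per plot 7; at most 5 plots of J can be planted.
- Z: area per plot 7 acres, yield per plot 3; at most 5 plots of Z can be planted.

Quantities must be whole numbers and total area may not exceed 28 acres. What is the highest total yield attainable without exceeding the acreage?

D has the best ratio (10/3); taking only D gives at most 5×10 = 50 (stopped by the supply cap of 5).
Mixing does better — 5×D and 1×J: area 24 ≤ 28, yield 5·10 + 1·7 = 57.

57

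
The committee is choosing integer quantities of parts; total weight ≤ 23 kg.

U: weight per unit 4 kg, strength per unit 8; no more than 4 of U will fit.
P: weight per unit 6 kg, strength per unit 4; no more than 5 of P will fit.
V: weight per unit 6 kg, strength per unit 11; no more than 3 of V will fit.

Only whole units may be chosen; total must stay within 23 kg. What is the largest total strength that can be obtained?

Take 4×U and 1×V: weight 22 ≤ 23, strength 4·8 + 1·11 = 43.
U has the best ratio (8/4) and is taken to its limit of 4; remaining capacity is filled optimally with the others.

43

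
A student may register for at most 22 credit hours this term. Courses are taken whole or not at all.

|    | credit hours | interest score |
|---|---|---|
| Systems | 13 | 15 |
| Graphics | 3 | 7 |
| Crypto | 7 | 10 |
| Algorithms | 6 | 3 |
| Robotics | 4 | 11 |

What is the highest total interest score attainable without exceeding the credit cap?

Allowing fractional choices, the relaxed optimum would be about 37.2, but courses are indivisible.
Systems + Graphics + Robotics: credit hours 13 + 3 + 4 = 20 ≤ 22, interest score 15 + 7 + 11 = 33.
Graphics + Crypto + Algorithms + Robotics: credit hours 3 + 7 + 6 + 4 = 20 ≤ 22, interest score 7 + 10 + 3 + 11 = 31.
Graphics + Crypto + Robotics: credit hours 3 + 7 + 4 = 14 ≤ 22, interest score 7 + 10 + 11 = 28.
Best is Systems, Graphics, and Robotics with total interest score 33.

33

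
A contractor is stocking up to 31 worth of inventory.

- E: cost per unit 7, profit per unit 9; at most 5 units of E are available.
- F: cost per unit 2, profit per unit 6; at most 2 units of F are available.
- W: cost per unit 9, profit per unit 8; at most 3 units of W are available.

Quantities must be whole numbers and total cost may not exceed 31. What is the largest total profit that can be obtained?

42

F has the best ratio (6/2); taking only F gives at most 2×6 = 12 (stopped by the supply cap of 2).
Mixing does better — 4×E and 1×F: cost 30 ≤ 31, profit 4·9 + 1·6 = 42.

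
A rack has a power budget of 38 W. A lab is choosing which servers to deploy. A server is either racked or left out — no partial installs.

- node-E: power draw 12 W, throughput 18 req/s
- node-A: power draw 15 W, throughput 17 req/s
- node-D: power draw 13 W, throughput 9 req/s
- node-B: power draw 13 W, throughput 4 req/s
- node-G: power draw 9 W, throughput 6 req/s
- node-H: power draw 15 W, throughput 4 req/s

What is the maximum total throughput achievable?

This is a 0-1 knapsack instance.
Allowing fractional choices, the relaxed optimum would be about 42.6, but servers are indivisible.
node-E + node-A: power draw 12 + 15 = 27 ≤ 38, throughput 18 + 17 = 35.
node-E + node-D + node-G: power draw 12 + 13 + 9 = 34 ≤ 38, throughput 18 + 9 + 6 = 33.
node-E + node-A + node-G: power draw 12 + 15 + 9 = 36 ≤ 38, throughput 18 + 17 + 6 = 41.
Best is node-E, node-A, and node-G with total throughput 41.

41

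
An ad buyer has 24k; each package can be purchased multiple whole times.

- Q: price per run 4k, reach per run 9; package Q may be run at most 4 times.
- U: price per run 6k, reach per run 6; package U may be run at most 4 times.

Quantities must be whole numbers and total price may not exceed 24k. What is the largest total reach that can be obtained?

4×Q and 1×U: price 22 ≤ 24, reach 4·9 + 1·6 = 42.
3×Q and 2×U: price 24 ≤ 24, reach 3·9 + 2·6 = 39.
Best is 42.

42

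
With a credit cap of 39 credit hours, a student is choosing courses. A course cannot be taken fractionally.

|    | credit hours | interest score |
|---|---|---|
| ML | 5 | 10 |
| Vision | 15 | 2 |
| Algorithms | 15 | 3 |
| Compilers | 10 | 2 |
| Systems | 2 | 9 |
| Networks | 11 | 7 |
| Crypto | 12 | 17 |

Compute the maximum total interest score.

ML + Algorithms + Systems + Crypto: credit hours 5 + 15 + 2 + 12 = 34 ≤ 39, interest score 10 + 3 + 9 + 17 = 39.
ML + Compilers + Systems + Crypto: credit hours 5 + 10 + 2 + 12 = 29 ≤ 39, interest score 10 + 2 + 9 + 17 = 38.
ML + Systems + Networks + Crypto: credit hours 5 + 2 + 11 + 12 = 30 ≤ 39, interest score 10 + 9 + 7 + 17 = 43.
Best is ML, Systems, Networks, and Crypto with total interest score 43.

43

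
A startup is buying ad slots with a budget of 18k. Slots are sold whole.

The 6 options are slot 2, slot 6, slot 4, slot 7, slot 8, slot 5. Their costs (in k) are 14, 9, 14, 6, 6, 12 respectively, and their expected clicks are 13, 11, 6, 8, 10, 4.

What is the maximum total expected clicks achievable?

21

This is a 0-1 knapsack instance.
Allowing fractional choices, the relaxed optimum would be about 25.3, but ad slots are indivisible.
slot 6 + slot 7: cost 9 + 6 = 15 ≤ 18, expected clicks 11 + 8 = 19.
slot 6 + slot 8: cost 9 + 6 = 15 ≤ 18, expected clicks 11 + 10 = 21.
Best is slot 6 and slot 8 with total expected clicks 21.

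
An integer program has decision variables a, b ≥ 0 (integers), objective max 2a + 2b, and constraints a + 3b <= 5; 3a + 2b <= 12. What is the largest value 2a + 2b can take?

Relaxing integrality, the LP optimum is 8.29 at (a,b) = (3.71, 0.429), which is not an integer point.
(a,b)=(4,0) is feasible, giving 8.
(a,b)=(2,1) is feasible, giving 6.
The best lattice point is (4,0), giving 8.

8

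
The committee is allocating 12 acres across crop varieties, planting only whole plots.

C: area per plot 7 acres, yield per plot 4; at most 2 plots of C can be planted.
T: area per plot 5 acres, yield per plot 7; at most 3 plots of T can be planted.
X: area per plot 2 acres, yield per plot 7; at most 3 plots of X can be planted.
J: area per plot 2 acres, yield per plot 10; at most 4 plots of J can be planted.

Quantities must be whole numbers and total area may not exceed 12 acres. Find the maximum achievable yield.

54

J has the best ratio (10/2); taking only J gives at most 4×10 = 40 (stopped by the supply cap of 4).
Mixing does better — 2×X and 4×J: area 12 ≤ 12, yield 2·7 + 4·10 = 54.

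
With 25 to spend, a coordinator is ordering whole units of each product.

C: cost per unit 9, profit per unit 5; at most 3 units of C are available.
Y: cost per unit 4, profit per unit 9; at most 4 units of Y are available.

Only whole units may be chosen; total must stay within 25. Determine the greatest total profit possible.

Y has the best ratio (9/4); taking only Y gives at most 4×9 = 36 (stopped by the supply cap of 4).
Mixing does better — 1×C and 4×Y: cost 25 ≤ 25, profit 1·5 + 4·9 = 41.

41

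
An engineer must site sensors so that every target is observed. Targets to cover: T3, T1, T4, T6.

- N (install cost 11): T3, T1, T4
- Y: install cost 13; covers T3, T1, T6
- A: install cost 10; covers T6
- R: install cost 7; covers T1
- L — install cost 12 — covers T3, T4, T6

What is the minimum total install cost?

This is a weighted set-cover instance.
The greedy cost-per-new-target heuristic would pick N and A for 21, but a cheaper cover exists.
Choose R and L: together they cover T3, T1, T4, T6 — every target.
Total install cost: 7 + 12 = 19.
No cover costs less than 19.

19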